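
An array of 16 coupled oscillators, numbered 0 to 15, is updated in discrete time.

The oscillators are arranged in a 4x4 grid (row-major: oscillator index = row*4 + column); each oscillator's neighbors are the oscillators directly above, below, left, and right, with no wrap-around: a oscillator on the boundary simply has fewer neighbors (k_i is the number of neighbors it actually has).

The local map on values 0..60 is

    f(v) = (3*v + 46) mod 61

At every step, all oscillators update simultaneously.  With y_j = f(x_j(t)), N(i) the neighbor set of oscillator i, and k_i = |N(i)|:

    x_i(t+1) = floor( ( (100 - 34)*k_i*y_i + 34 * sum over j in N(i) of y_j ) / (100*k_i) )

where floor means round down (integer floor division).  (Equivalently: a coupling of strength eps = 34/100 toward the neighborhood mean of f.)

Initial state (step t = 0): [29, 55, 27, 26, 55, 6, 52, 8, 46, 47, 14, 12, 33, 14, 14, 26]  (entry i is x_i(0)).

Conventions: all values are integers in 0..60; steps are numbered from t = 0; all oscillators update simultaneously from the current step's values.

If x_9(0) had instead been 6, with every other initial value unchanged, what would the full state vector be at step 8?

Simulating step by step:
t=0: [29, 55, 27, 26, 55, 6, 52, 8, 46, 6, 14, 12, 33, 14, 14, 26]
t=1: [16, 20, 8, 3, 20, 8, 16, 10, 6, 6, 23, 18, 19, 23, 24, 9]
t=2: [37, 35, 21, 40, 34, 16, 29, 24, 12, 12, 46, 34, 37, 47, 51, 24]
t=3: [32, 32, 41, 46, 27, 29, 19, 46, 23, 18, 6, 30, 27, 10, 17, 44]
t=4: [17, 22, 38, 8, 12, 16, 32, 7, 41, 32, 13, 16, 15, 18, 32, 45]
t=5: [36, 45, 34, 13, 27, 31, 21, 10, 39, 25, 23, 31, 34, 33, 27, 47]
t=6: [32, 47, 32, 22, 13, 25, 41, 19, 37, 51, 46, 19, 28, 25, 12, 6]
t=7: [17, 13, 24, 44, 28, 47, 41, 43, 28, 23, 11, 32, 21, 44, 21, 12]
t=8: [29, 26, 52, 55, 10, 13, 42, 48, 17, 42, 26, 23, 42, 53, 42, 25]

Answer: [29, 26, 52, 55, 10, 13, 42, 48, 17, 42, 26, 23, 42, 53, 42, 25]
Key observation: This trace re-runs the system from the modified initial state.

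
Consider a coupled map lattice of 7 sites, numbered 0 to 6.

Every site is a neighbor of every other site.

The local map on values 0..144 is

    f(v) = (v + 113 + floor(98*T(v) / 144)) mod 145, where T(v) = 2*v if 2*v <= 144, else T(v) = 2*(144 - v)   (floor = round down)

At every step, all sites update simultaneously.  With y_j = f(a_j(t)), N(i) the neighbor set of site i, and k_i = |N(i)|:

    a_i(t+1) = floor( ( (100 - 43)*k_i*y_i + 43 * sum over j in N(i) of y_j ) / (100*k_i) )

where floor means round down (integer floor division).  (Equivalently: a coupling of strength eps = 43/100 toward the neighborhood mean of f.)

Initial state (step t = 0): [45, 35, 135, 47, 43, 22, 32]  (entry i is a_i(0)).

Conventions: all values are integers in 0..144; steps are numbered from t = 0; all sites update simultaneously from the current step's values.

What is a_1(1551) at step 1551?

Answer: a_1(1551) = 120
Key observation: The state at step 6, [120, 120, 120, 120, 120, 120, 120], reappears at step 7: the system is in a cycle of period 1 from step 6 on.  Therefore the state at step 1551 equals the state at step 6 + ((1551 - 6) mod 1) = 6, which is [120, 120, 120, 120, 120, 120, 120].

Derivation:
t=0: [45, 35, 135, 47, 43, 22, 32]
t=1: [68, 57, 89, 70, 66, 41, 53]
t=2: [119, 106, 120, 121, 116, 87, 101]
t=3: [122, 124, 121, 121, 122, 127, 125]
t=4: [119, 119, 119, 119, 119, 118, 118]
t=5: [121, 121, 121, 121, 121, 121, 121]
t=6: [120, 120, 120, 120, 120, 120, 120]
t=7: [120, 120, 120, 120, 120, 120, 120]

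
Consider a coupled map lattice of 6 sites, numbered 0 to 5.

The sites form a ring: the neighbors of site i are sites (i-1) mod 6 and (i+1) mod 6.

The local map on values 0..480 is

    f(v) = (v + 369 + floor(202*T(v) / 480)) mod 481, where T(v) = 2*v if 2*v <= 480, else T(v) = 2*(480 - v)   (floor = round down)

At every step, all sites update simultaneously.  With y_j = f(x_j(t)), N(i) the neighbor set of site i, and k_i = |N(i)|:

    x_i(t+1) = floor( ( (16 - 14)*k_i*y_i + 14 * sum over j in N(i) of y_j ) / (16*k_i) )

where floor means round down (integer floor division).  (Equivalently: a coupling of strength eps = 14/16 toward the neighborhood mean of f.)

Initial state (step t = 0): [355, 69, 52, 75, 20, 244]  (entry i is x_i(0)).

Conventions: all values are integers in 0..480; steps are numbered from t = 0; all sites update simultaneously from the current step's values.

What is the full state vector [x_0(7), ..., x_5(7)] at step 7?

Simulating step by step:
t=0: [355, 69, 52, 75, 20, 244]
t=1: [194, 357, 75, 383, 206, 370]
t=2: [336, 162, 309, 172, 340, 267]
t=3: [270, 322, 213, 325, 278, 343]
t=4: [342, 311, 334, 312, 343, 336]
t=5: [343, 344, 341, 344, 343, 345]
t=6: [346, 345, 345, 345, 346, 346]
t=7: [346, 346, 346, 346, 346, 346]

Answer: [346, 346, 346, 346, 346, 346]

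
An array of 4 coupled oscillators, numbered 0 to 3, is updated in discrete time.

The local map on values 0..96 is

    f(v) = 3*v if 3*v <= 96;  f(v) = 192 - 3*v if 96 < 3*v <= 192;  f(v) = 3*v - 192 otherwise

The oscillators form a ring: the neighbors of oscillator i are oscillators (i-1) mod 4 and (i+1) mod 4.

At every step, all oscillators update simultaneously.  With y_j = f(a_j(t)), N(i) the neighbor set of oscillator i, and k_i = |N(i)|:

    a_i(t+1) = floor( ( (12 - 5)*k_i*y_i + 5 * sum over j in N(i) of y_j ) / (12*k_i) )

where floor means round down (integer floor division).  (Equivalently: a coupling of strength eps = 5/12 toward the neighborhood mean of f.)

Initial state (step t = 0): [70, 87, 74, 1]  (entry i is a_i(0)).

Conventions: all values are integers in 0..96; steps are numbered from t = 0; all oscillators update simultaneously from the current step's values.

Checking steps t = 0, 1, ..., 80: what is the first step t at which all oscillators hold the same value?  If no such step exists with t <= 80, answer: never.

Answer: 16
Key observation: Synchronization is absorbing here: once all oscillators are equal they stay equal, and step 16 is the first all-equal step.

Derivation:
t=0: [70, 87, 74, 1]  (not all equal)
t=1: [25, 50, 32, 11]  (not all equal)
t=2: [59, 60, 71, 54]  (not all equal)
t=3: [17, 14, 21, 25]  (not all equal)
t=4: [54, 48, 61, 67]  (not all equal)
t=5: [29, 36, 17, 13]  (not all equal)
t=6: [76, 77, 55, 51]  (not all equal)
t=7: [37, 35, 32, 35]  (not all equal)
t=8: [83, 87, 92, 87]  (not all equal)
t=9: [62, 69, 77, 69]  (not all equal)
t=10: [9, 18, 29, 18]  (not all equal)
t=11: [38, 55, 73, 55]  (not all equal)
t=12: [56, 37, 27, 37]  (not all equal)
t=13: [47, 69, 81, 69]  (not all equal)
t=14: [36, 30, 36, 30]  (not all equal)
t=15: [86, 87, 86, 87]  (not all equal)
t=16: [67, 67, 67, 67]  (all equal)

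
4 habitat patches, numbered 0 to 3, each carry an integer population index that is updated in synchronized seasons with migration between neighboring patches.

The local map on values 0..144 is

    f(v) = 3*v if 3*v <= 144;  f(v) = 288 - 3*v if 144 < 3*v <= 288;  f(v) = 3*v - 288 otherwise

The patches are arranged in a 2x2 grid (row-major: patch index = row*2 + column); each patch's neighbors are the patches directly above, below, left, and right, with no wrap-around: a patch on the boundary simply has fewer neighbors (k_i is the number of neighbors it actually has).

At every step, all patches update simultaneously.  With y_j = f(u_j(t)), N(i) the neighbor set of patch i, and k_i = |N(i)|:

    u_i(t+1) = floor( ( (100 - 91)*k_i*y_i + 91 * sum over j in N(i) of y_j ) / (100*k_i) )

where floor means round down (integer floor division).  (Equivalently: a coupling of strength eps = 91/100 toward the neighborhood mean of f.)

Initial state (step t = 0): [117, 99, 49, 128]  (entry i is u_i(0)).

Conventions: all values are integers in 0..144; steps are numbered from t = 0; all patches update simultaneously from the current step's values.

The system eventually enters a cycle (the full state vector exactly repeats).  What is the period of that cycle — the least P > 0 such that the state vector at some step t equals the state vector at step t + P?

Answer: 4
Key observation: The state at step 32, [18, 18, 18, 18], reappears at step 36 — and no state repeats earlier — so the cycle the system enters has period 4.

Derivation:
t=0: [117, 99, 49, 128]
t=1: [73, 73, 85, 76]
t=2: [52, 64, 61, 51]
t=3: [103, 130, 130, 103]
t=4: [94, 28, 28, 94]
t=5: [76, 13, 13, 76]
t=6: [40, 58, 58, 40]
t=7: [114, 119, 119, 114]
t=8: [67, 55, 55, 67]
t=9: [119, 90, 90, 119]
t=10: [22, 64, 64, 22]
t=11: [93, 68, 68, 93]
t=12: [77, 15, 15, 77]
t=13: [46, 55, 55, 46]
t=14: [124, 136, 136, 124]
t=15: [116, 87, 87, 116]
t=16: [29, 57, 57, 29]
t=17: [114, 89, 89, 114]
t=18: [23, 51, 51, 23]
t=19: [129, 74, 74, 129]
t=20: [68, 96, 96, 68]
t=21: [7, 76, 76, 7]
t=22: [56, 24, 24, 56]
t=23: [76, 115, 115, 76]
t=24: [57, 59, 59, 57]
t=25: [111, 116, 116, 111]
t=26: [58, 46, 46, 58]
t=27: [135, 116, 116, 135]
t=28: [65, 111, 111, 65]
t=29: [49, 88, 88, 49]
t=30: [34, 130, 130, 34]
t=31: [102, 102, 102, 102]
t=32: [18, 18, 18, 18]
t=33: [54, 54, 54, 54]
t=34: [126, 126, 126, 126]
t=35: [90, 90, 90, 90]
t=36: [18, 18, 18, 18]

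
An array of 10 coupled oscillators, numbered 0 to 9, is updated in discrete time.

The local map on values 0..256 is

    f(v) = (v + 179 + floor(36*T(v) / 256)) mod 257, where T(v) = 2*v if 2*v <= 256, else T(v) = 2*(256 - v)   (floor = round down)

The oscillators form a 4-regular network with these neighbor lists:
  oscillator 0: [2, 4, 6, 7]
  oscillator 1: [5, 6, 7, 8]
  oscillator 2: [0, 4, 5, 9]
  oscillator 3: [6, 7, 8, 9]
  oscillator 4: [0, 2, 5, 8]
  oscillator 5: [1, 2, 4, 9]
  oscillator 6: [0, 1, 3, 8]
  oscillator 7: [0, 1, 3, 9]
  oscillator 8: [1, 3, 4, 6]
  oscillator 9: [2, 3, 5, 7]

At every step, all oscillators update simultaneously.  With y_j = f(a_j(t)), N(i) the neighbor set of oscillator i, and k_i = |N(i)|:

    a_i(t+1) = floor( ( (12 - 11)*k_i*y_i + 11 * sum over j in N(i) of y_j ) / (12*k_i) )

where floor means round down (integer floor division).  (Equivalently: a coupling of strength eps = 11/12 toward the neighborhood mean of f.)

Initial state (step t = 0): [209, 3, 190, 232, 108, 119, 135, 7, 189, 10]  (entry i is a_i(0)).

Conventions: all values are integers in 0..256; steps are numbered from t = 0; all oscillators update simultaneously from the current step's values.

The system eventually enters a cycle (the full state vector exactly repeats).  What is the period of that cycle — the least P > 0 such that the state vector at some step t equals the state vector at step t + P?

Answer: 13
Key observation: The state at step 15, [88, 88, 88, 88, 88, 88, 88, 88, 88, 88], reappears at step 28 — and no state repeats earlier — so the cycle the system enters has period 13.

Derivation:
t=0: [209, 3, 190, 232, 108, 119, 135, 7, 189, 10]
t=1: [119, 125, 118, 150, 114, 135, 148, 170, 123, 142]
t=2: [87, 95, 81, 98, 78, 80, 85, 90, 87, 95]
t=3: [28, 32, 29, 36, 28, 32, 38, 41, 35, 34]
t=4: [221, 224, 217, 225, 217, 218, 221, 221, 221, 222]
t=5: [150, 151, 150, 152, 150, 151, 153, 153, 152, 151]
t=6: [101, 102, 101, 102, 101, 101, 102, 102, 102, 102]
t=7: [51, 51, 51, 52, 51, 51, 51, 51, 51, 51]
t=8: [244, 244, 244, 244, 244, 244, 244, 244, 244, 244]
t=9: [169, 169, 169, 169, 169, 169, 169, 169, 169, 169]
t=10: [115, 115, 115, 115, 115, 115, 115, 115, 115, 115]
t=11: [69, 69, 69, 69, 69, 69, 69, 69, 69, 69]
t=12: [10, 10, 10, 10, 10, 10, 10, 10, 10, 10]
t=13: [191, 191, 191, 191, 191, 191, 191, 191, 191, 191]
t=14: [131, 131, 131, 131, 131, 131, 131, 131, 131, 131]
t=15: [88, 88, 88, 88, 88, 88, 88, 88, 88, 88]
t=16: [34, 34, 34, 34, 34, 34, 34, 34, 34, 34]
t=17: [222, 222, 222, 222, 222, 222, 222, 222, 222, 222]
t=18: [153, 153, 153, 153, 153, 153, 153, 153, 153, 153]
t=19: [103, 103, 103, 103, 103, 103, 103, 103, 103, 103]
t=20: [53, 53, 53, 53, 53, 53, 53, 53, 53, 53]
t=21: [246, 246, 246, 246, 246, 246, 246, 246, 246, 246]
t=22: [170, 170, 170, 170, 170, 170, 170, 170, 170, 170]
t=23: [116, 116, 116, 116, 116, 116, 116, 116, 116, 116]
t=24: [70, 70, 70, 70, 70, 70, 70, 70, 70, 70]
t=25: [11, 11, 11, 11, 11, 11, 11, 11, 11, 11]
t=26: [193, 193, 193, 193, 193, 193, 193, 193, 193, 193]
t=27: [132, 132, 132, 132, 132, 132, 132, 132, 132, 132]
t=28: [88, 88, 88, 88, 88, 88, 88, 88, 88, 88]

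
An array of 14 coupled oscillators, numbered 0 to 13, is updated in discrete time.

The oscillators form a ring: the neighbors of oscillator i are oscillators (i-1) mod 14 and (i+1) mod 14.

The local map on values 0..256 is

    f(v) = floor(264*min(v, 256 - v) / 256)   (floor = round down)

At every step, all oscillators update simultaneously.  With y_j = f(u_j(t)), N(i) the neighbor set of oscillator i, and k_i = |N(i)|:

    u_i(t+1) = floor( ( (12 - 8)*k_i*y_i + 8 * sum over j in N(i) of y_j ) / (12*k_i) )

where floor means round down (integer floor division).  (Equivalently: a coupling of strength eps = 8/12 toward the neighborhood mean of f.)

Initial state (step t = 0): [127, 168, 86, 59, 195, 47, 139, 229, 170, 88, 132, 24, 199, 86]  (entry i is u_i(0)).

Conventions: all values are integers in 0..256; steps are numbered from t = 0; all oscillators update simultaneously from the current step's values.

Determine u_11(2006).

Simulating step by step:
t=0: [127, 168, 86, 59, 195, 47, 139, 229, 170, 88, 132, 24, 199, 86]
t=1: [102, 102, 79, 70, 56, 76, 65, 78, 68, 101, 80, 69, 56, 92]
t=2: [101, 97, 86, 70, 69, 67, 75, 72, 84, 85, 85, 70, 74, 85]
t=3: [97, 97, 86, 77, 70, 72, 73, 79, 82, 86, 82, 78, 78, 89]
t=4: [97, 96, 89, 79, 75, 73, 76, 80, 84, 85, 84, 81, 83, 90]
t=5: [97, 96, 90, 83, 77, 76, 78, 82, 85, 86, 85, 84, 86, 92]
t=6: [97, 97, 92, 85, 80, 79, 80, 83, 86, 87, 87, 87, 89, 94]
t=7: [98, 98, 93, 87, 83, 81, 82, 85, 87, 88, 89, 89, 92, 95]
t=8: [99, 99, 95, 89, 85, 84, 84, 86, 88, 90, 90, 92, 94, 97]
t=9: [101, 100, 96, 91, 88, 86, 86, 88, 90, 91, 92, 94, 96, 99]
t=10: [103, 102, 98, 94, 90, 88, 88, 90, 91, 93, 94, 96, 99, 101]
t=11: [105, 104, 100, 96, 92, 90, 90, 91, 93, 94, 96, 99, 101, 104]
t=12: [107, 106, 103, 98, 95, 92, 92, 93, 94, 96, 99, 101, 104, 106]
t=13: [109, 108, 105, 101, 97, 95, 94, 95, 96, 99, 101, 104, 106, 108]
t=14: [111, 110, 107, 104, 100, 97, 96, 97, 99, 101, 104, 106, 109, 110]
t=15: [113, 112, 110, 106, 103, 100, 99, 100, 102, 104, 106, 109, 111, 113]
t=16: [115, 114, 112, 109, 106, 103, 102, 103, 105, 107, 109, 111, 114, 115]
t=17: [117, 116, 114, 112, 109, 106, 105, 106, 108, 110, 112, 114, 116, 117]
t=18: [119, 118, 117, 114, 112, 109, 108, 109, 111, 113, 115, 117, 118, 119]
t=19: [121, 121, 119, 117, 114, 112, 111, 112, 114, 116, 118, 119, 121, 121]
t=20: [124, 123, 122, 119, 117, 115, 114, 115, 117, 119, 120, 122, 123, 124]
t=21: [126, 126, 124, 122, 120, 118, 117, 118, 120, 121, 123, 124, 126, 126]
t=22: [129, 128, 127, 125, 123, 121, 120, 121, 122, 124, 125, 127, 128, 129]
t=23: [130, 130, 130, 128, 126, 124, 123, 124, 125, 126, 128, 130, 130, 130]
t=24: [129, 129, 130, 130, 129, 127, 126, 127, 128, 129, 130, 130, 129, 129]
t=25: [130, 129, 129, 129, 129, 129, 129, 130, 130, 130, 129, 129, 129, 130]
t=26: [129, 129, 130, 130, 130, 130, 129, 129, 129, 129, 129, 130, 129, 129]
t=27: [130, 129, 129, 129, 129, 129, 129, 130, 130, 130, 129, 129, 129, 130]

Answer: u_11(2006) = 130
Key observation: The state at step 25, [130, 129, 129, 129, 129, 129, 129, 130, 130, 130, 129, 129, 129, 130], reappears at step 27: the system is in a cycle of period 2 from step 25 on.  Therefore the state at step 2006 equals the state at step 25 + ((2006 - 25) mod 2) = 26, which is [129, 129, 130, 130, 130, 130, 129, 129, 129, 129, 129, 130, 129, 129].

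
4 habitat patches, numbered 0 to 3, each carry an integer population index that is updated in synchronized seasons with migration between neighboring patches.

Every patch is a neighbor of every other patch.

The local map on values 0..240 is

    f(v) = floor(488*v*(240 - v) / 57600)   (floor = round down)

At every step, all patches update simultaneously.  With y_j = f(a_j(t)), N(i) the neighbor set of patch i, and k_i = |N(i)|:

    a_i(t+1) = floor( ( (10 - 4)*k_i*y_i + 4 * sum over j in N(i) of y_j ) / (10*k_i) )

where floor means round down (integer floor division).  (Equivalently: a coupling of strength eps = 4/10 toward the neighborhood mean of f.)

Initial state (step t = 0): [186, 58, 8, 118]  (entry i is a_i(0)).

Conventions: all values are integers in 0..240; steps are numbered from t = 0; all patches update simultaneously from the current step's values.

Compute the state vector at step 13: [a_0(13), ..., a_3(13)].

Answer: [121, 121, 121, 121]

Derivation:
t=0: [186, 58, 8, 118]
t=1: [81, 82, 48, 97]
t=2: [105, 105, 91, 109]
t=3: [119, 119, 116, 119]
t=4: [121, 121, 121, 121]
t=5: [121, 121, 121, 121]
t=6: [121, 121, 121, 121]
t=7: [121, 121, 121, 121]
t=8: [121, 121, 121, 121]
t=9: [121, 121, 121, 121]
t=10: [121, 121, 121, 121]
t=11: [121, 121, 121, 121]
t=12: [121, 121, 121, 121]
t=13: [121, 121, 121, 121]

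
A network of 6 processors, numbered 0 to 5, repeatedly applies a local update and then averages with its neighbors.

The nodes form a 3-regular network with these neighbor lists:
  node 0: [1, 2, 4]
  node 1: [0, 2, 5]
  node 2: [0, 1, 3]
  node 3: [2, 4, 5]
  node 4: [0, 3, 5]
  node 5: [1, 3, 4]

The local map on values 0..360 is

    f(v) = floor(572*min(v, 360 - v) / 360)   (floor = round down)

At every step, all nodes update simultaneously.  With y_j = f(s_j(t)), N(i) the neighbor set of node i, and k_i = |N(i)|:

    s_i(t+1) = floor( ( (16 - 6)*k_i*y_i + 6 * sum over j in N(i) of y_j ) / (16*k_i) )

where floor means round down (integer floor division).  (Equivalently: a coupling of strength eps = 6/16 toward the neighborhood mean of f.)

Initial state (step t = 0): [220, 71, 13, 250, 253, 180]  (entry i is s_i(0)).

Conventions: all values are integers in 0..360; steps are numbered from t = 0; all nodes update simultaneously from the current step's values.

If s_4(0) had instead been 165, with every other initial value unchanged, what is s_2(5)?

Answer: s_2(5) = 265
Key observation: This trace re-runs the system from the modified initial state.

Derivation:
t=0: [220, 71, 13, 250, 165, 180]
t=1: [188, 136, 76, 179, 249, 247]
t=2: [234, 206, 171, 236, 202, 196]
t=3: [220, 243, 249, 220, 239, 249]
t=4: [207, 187, 188, 206, 197, 184]
t=5: [252, 270, 265, 253, 257, 271]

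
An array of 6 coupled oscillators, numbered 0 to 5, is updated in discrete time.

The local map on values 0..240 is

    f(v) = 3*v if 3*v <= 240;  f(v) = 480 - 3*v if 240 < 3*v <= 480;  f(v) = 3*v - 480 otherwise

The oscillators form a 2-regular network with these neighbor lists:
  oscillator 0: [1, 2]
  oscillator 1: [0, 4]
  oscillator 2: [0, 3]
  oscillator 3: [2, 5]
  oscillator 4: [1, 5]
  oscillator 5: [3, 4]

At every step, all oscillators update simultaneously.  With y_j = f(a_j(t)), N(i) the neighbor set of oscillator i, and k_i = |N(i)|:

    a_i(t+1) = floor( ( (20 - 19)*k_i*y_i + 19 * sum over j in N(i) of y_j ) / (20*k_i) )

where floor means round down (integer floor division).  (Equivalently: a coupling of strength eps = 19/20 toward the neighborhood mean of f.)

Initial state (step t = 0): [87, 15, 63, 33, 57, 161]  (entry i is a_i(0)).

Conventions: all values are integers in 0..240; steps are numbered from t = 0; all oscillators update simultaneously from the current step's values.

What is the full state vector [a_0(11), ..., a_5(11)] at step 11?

Answer: [124, 110, 111, 116, 97, 167]

Derivation:
t=0: [87, 15, 63, 33, 57, 161]
t=1: [122, 187, 160, 96, 31, 128]
t=2: [44, 102, 145, 55, 88, 140]
t=3: [110, 174, 143, 58, 121, 183]
t=4: [51, 128, 156, 65, 58, 141]
t=5: [58, 160, 165, 42, 81, 178]
t=6: [15, 195, 143, 39, 37, 175]
t=7: [76, 79, 79, 51, 76, 110]
t=8: [236, 228, 192, 191, 195, 188]
t=9: [153, 168, 157, 90, 142, 98]
t=10: [16, 36, 110, 103, 102, 134]
t=11: [124, 110, 111, 116, 97, 167]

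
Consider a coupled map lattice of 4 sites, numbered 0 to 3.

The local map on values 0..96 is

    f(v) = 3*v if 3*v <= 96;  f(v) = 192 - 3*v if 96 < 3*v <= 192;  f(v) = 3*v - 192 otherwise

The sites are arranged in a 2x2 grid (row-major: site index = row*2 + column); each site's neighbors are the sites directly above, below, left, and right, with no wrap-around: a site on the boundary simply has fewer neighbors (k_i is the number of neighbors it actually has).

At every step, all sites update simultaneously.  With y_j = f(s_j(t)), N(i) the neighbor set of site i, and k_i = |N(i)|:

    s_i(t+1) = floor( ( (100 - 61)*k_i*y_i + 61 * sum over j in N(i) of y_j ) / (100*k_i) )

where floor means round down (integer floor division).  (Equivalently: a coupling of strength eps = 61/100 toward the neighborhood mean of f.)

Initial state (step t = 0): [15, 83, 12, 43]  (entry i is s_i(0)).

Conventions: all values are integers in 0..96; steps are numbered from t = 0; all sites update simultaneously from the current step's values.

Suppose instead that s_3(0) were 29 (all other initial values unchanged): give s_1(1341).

Simulating step by step:
t=0: [15, 83, 12, 29]
t=1: [45, 62, 54, 62]
t=2: [33, 21, 30, 13]
t=3: [82, 64, 75, 61]
t=4: [31, 19, 32, 13]
t=5: [82, 62, 77, 61]
t=6: [34, 21, 34, 17]
t=7: [81, 67, 78, 66]
t=8: [35, 20, 33, 17]
t=9: [80, 65, 78, 66]
t=10: [32, 17, 32, 16]
t=11: [82, 63, 81, 63]
t=12: [37, 18, 37, 17]
t=13: [72, 61, 71, 61]
t=14: [18, 13, 18, 12]
t=15: [49, 42, 48, 42]
t=16: [52, 59, 52, 60]
t=17: [29, 20, 28, 20]
t=18: [77, 68, 77, 67]
t=19: [30, 19, 29, 19]
t=20: [79, 67, 78, 66]
t=21: [33, 19, 31, 17]
t=22: [82, 66, 80, 65]
t=23: [37, 19, 36, 17]
t=24: [74, 62, 73, 62]
t=25: [21, 13, 21, 12]
t=26: [55, 45, 54, 45]
t=27: [37, 47, 37, 48]
t=28: [71, 59, 70, 58]
t=29: [18, 17, 18, 17]
t=30: [53, 51, 53, 51]
t=31: [34, 37, 34, 37]
t=32: [87, 83, 87, 83]
t=33: [65, 60, 65, 60]
t=34: [5, 9, 5, 9]
t=35: [18, 23, 18, 23]
t=36: [58, 64, 58, 64]
t=37: [12, 5, 12, 5]
t=38: [29, 21, 29, 21]
t=39: [79, 70, 79, 70]
t=40: [36, 26, 36, 26]
t=41: [82, 79, 82, 79]
t=42: [51, 47, 51, 47]
t=43: [42, 47, 42, 47]
t=44: [61, 55, 61, 55]
t=45: [14, 21, 14, 21]
t=46: [48, 56, 48, 56]
t=47: [40, 31, 40, 31]
t=48: [78, 86, 78, 86]
t=49: [49, 58, 49, 58]
t=50: [36, 26, 36, 26]

Answer: s_1(1341) = 79
Key observation: The state at step 40, [36, 26, 36, 26], reappears at step 50: the system is in a cycle of period 10 from step 40 on.  Therefore the state at step 1341 equals the state at step 40 + ((1341 - 40) mod 10) = 41, which is [82, 79, 82, 79].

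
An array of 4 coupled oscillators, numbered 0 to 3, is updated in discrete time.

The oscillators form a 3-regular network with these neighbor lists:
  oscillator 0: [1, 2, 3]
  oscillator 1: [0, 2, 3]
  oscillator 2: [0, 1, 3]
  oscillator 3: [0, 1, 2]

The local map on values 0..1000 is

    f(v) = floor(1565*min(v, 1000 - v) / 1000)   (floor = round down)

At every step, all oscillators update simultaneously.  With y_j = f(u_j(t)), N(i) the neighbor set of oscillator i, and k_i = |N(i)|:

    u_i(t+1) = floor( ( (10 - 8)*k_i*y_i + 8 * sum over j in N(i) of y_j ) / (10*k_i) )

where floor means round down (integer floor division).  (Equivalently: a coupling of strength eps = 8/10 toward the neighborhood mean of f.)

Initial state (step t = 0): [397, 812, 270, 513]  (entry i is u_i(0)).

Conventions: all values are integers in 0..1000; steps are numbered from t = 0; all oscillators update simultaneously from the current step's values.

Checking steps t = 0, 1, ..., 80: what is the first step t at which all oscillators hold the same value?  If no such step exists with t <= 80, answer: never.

Simulating step by step:
t=0: [397, 812, 270, 513]  (not all equal)
t=1: [518, 540, 531, 508]  (not all equal)
t=2: [743, 745, 744, 742]  (not all equal)
t=3: [400, 401, 401, 400]  (not all equal)
t=4: [626, 626, 626, 626]  (all equal)

Answer: 4
Key observation: Synchronization is absorbing here: once all oscillators are equal they stay equal, and step 4 is the first all-equal step.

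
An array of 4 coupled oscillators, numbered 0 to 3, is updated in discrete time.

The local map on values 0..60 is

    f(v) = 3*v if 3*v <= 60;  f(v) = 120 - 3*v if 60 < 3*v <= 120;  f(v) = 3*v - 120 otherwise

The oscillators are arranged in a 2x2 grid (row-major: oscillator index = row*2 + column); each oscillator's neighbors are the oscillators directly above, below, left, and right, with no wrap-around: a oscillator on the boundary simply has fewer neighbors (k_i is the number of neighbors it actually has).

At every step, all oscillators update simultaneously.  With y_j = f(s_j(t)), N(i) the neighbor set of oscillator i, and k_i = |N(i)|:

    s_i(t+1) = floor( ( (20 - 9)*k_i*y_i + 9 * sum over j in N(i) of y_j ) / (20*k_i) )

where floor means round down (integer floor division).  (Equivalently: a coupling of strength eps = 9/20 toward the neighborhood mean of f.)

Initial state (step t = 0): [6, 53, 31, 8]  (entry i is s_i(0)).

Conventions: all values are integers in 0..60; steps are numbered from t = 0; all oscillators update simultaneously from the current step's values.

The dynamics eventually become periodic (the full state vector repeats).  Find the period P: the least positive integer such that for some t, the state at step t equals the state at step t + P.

Simulating step by step:
t=0: [6, 53, 31, 8]
t=1: [24, 30, 24, 28]
t=2: [43, 35, 45, 37]
t=3: [11, 12, 12, 11]
t=4: [34, 34, 34, 34]
t=5: [18, 18, 18, 18]
t=6: [54, 54, 54, 54]
t=7: [42, 42, 42, 42]
t=8: [6, 6, 6, 6]
t=9: [18, 18, 18, 18]

Answer: 4
Key observation: The state at step 5, [18, 18, 18, 18], reappears at step 9 — and no state repeats earlier — so the cycle the system enters has period 4.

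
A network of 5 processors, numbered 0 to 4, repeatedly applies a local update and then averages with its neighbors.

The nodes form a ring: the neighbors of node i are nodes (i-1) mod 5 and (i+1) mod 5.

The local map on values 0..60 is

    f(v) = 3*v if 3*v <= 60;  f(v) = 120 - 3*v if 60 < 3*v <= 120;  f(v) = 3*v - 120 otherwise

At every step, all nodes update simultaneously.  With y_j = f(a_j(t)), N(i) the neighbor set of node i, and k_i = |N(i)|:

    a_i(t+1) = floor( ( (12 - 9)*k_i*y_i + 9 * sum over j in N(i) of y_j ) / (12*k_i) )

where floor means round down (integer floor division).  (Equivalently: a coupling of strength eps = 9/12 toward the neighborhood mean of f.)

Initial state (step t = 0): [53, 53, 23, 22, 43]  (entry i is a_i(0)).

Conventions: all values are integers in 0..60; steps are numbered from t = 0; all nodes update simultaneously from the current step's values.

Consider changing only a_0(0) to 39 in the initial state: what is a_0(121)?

Answer: a_0(121) = 21
Key observation: The state at step 34, [57, 57, 57, 57, 57], reappears at step 38: the system is in a cycle of period 4 from step 34 on.  Therefore the state at step 121 equals the state at step 34 + ((121 - 34) mod 4) = 37, which is [21, 21, 21, 21, 21].

Derivation:
t=0: [39, 53, 23, 22, 43]
t=1: [18, 30, 47, 36, 23]
t=2: [43, 35, 21, 30, 37]
t=3: [11, 28, 31, 32, 16]
t=4: [39, 31, 29, 34, 33]
t=5: [18, 20, 25, 24, 13]
t=6: [50, 52, 51, 43, 48]
t=7: [30, 32, 25, 23, 20]
t=8: [39, 34, 39, 52, 45]
t=9: [13, 6, 21, 15, 18]
t=10: [36, 40, 37, 52, 45]
t=11: [8, 7, 15, 18, 21]
t=12: [35, 31, 39, 51, 43]
t=13: [17, 13, 23, 12, 20]
t=14: [49, 48, 40, 50, 47]
t=15: [23, 16, 20, 15, 26]
t=16: [46, 53, 49, 49, 46]
t=17: [25, 26, 31, 23, 21]
t=18: [48, 37, 41, 44, 50]
t=19: [20, 12, 8, 15, 21]
t=20: [49, 40, 36, 41, 53]
t=21: [21, 14, 4, 19, 21]
t=22: [51, 36, 40, 40, 57]
t=23: [31, 15, 4, 19, 25]
t=24: [40, 25, 41, 35, 42]
t=25: [19, 12, 23, 7, 7]
t=26: [35, 49, 34, 32, 34]
t=27: [20, 19, 23, 19, 19]
t=28: [57, 55, 55, 54, 58]
t=29: [49, 47, 43, 47, 48]
t=30: [23, 18, 18, 17, 24]
t=31: [51, 52, 52, 51, 50]
t=32: [33, 34, 34, 33, 32]
t=33: [21, 19, 19, 21, 21]
t=34: [57, 57, 57, 57, 57]
t=35: [51, 51, 51, 51, 51]
t=36: [33, 33, 33, 33, 33]
t=37: [21, 21, 21, 21, 21]
t=38: [57, 57, 57, 57, 57]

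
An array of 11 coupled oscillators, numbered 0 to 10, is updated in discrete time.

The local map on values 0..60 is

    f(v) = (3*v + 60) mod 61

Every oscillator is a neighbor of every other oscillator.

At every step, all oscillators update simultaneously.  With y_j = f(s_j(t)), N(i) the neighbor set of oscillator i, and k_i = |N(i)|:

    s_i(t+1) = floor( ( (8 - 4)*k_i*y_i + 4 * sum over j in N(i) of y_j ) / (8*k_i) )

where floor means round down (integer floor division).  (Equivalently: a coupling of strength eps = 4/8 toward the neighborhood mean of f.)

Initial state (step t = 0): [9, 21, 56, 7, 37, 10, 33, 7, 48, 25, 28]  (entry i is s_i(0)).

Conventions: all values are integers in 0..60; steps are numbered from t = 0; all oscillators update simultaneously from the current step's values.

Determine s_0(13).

Answer: s_0(13) = 17

Derivation:
t=0: [9, 21, 56, 7, 37, 10, 33, 7, 48, 25, 28]
t=1: [25, 14, 34, 23, 36, 27, 30, 23, 23, 20, 24]
t=2: [19, 32, 31, 17, 34, 22, 26, 17, 17, 40, 18]
t=3: [47, 37, 36, 44, 40, 23, 29, 44, 44, 48, 45]
t=4: [21, 35, 33, 17, 39, 16, 24, 17, 17, 22, 18]
t=5: [20, 39, 36, 42, 44, 41, 24, 42, 42, 21, 43]
t=6: [36, 34, 30, 11, 13, 9, 14, 11, 11, 10, 12]
t=7: [39, 36, 31, 33, 36, 30, 37, 33, 33, 32, 34]
t=8: [46, 42, 35, 38, 42, 34, 44, 38, 38, 37, 40]
t=9: [25, 20, 38, 42, 20, 36, 22, 42, 42, 40, 44]
t=10: [21, 42, 38, 16, 42, 36, 17, 16, 16, 41, 19]
t=11: [18, 18, 41, 38, 18, 38, 40, 38, 38, 17, 42]
t=12: [47, 47, 23, 47, 47, 47, 50, 47, 47, 46, 25]
t=13: [17, 17, 12, 17, 17, 17, 21, 17, 17, 16, 15]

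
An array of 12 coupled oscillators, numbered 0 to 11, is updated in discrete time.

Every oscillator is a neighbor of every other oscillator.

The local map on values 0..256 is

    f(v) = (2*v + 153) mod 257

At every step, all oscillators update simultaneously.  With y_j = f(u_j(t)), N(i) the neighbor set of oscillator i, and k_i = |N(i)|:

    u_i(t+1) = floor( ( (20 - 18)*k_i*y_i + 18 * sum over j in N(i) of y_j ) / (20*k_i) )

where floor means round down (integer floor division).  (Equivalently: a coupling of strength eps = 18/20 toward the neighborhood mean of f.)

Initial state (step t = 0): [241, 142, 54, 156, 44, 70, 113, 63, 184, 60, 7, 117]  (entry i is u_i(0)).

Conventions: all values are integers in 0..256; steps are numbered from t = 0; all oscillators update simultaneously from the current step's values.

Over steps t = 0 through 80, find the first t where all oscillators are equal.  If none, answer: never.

Answer: 2
Key observation: Synchronization is absorbing here: once all oscillators are equal they stay equal, and step 2 is the first all-equal step.

Derivation:
t=0: [241, 142, 54, 156, 44, 70, 113, 63, 184, 60, 7, 117]  (not all equal)
t=1: [104, 105, 102, 106, 106, 103, 104, 103, 102, 102, 105, 104]  (not all equal)
t=2: [103, 103, 103, 103, 103, 103, 103, 103, 103, 103, 103, 103]  (all equal)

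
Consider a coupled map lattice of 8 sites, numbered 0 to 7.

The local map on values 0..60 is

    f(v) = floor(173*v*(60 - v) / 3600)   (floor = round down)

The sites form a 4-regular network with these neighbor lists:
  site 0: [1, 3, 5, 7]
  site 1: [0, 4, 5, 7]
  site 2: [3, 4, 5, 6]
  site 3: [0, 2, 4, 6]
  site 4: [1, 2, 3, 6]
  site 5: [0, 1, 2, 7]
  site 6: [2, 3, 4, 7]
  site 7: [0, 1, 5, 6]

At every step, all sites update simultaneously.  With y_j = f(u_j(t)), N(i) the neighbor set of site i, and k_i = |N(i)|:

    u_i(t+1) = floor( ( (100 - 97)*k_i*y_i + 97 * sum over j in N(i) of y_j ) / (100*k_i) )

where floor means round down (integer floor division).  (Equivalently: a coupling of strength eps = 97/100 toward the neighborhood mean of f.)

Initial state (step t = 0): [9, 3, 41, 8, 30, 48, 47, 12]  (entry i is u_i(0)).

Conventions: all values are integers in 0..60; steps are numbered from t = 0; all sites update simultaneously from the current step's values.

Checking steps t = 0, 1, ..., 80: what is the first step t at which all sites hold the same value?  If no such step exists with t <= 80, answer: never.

Answer: 4
Key observation: Synchronization is absorbing here: once all sites are equal they stay equal, and step 4 is the first all-equal step.

Derivation:
t=0: [9, 3, 41, 8, 30, 48, 47, 12]  (not all equal)
t=1: [20, 29, 29, 32, 23, 23, 31, 21]  (not all equal)
t=2: [41, 39, 41, 41, 42, 40, 41, 40]  (not all equal)
t=3: [37, 37, 37, 36, 37, 37, 37, 37]  (not all equal)
t=4: [40, 40, 40, 40, 40, 40, 40, 40]  (all equal)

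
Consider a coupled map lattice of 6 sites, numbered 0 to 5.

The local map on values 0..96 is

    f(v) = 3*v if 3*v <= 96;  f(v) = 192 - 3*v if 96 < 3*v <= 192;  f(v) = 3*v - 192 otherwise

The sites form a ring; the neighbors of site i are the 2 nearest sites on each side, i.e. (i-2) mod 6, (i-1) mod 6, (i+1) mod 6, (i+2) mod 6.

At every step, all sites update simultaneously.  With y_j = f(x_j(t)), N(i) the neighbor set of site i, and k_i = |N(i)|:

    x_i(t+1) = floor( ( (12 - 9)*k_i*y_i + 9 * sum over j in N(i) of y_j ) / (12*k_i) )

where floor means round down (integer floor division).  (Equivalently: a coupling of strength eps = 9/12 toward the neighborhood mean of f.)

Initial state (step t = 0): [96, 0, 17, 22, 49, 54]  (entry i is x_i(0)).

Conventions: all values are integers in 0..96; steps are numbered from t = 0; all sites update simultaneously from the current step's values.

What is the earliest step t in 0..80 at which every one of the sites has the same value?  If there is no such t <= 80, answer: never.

Answer: never
Key observation: The state at step 15 reappears at step 21 — the system is in a cycle of period 6 from step 15 on.  No step 0..21 is synchronized, and the cycle repeats forever, so no step up to 80 (or ever) has all sites equal.

Derivation:
t=0: [96, 0, 17, 22, 49, 54]  (not all equal)
t=1: [47, 45, 51, 40, 56, 46]  (not all equal)
t=2: [45, 54, 48, 50, 46, 51]  (not all equal)
t=3: [46, 42, 46, 42, 48, 44]  (not all equal)
t=4: [56, 60, 57, 59, 55, 58]  (not all equal)
t=5: [20, 17, 19, 18, 21, 19]  (not all equal)
t=6: [57, 55, 57, 56, 58, 57]  (not all equal)
t=7: [21, 23, 22, 22, 20, 22]  (not all equal)
t=8: [64, 66, 64, 65, 63, 64]  (not all equal)
t=9: [1, 2, 2, 2, 1, 2]  (not all equal)
t=10: [4, 5, 4, 5, 4, 4]  (not all equal)
t=11: [12, 13, 13, 13, 12, 13]  (not all equal)
t=12: [37, 38, 37, 38, 37, 37]  (not all equal)
t=13: [80, 79, 79, 79, 80, 79]  (not all equal)
t=14: [46, 45, 46, 45, 46, 46]  (not all equal)
t=15: [54, 55, 55, 55, 54, 55]  (not all equal)
t=16: [28, 27, 28, 27, 28, 28]  (not all equal)
t=17: [83, 82, 82, 82, 83, 82]  (not all equal)
t=18: [55, 54, 55, 54, 55, 55]  (not all equal)
t=19: [27, 28, 28, 28, 27, 28]  (not all equal)
t=20: [82, 83, 82, 83, 82, 82]  (not all equal)
t=21: [54, 55, 55, 55, 54, 55]  (not all equal)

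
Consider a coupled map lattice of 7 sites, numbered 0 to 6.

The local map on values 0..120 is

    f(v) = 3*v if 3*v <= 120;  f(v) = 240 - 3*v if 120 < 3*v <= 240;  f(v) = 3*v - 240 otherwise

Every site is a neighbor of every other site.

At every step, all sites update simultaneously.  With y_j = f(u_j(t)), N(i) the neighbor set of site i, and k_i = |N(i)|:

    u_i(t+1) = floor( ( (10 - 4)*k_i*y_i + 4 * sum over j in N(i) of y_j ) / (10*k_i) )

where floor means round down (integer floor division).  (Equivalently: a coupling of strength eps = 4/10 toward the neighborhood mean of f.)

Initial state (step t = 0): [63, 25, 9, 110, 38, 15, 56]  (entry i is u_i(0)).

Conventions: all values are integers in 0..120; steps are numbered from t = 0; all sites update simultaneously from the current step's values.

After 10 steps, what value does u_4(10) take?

Simulating step by step:
t=0: [63, 25, 9, 110, 38, 15, 56]
t=1: [58, 71, 46, 79, 92, 55, 70]
t=2: [57, 37, 77, 24, 41, 62, 38]
t=3: [73, 95, 41, 74, 98, 65, 97]
t=4: [34, 47, 85, 33, 52, 47, 50]
t=5: [93, 92, 47, 92, 84, 92, 87]
t=6: [39, 37, 71, 37, 25, 37, 29]
t=7: [105, 101, 57, 101, 82, 101, 89]
t=8: [64, 58, 61, 58, 27, 58, 38]
t=9: [58, 68, 63, 68, 76, 68, 94]
t=10: [53, 37, 45, 37, 25, 37, 41]

Answer: u_4(10) = 25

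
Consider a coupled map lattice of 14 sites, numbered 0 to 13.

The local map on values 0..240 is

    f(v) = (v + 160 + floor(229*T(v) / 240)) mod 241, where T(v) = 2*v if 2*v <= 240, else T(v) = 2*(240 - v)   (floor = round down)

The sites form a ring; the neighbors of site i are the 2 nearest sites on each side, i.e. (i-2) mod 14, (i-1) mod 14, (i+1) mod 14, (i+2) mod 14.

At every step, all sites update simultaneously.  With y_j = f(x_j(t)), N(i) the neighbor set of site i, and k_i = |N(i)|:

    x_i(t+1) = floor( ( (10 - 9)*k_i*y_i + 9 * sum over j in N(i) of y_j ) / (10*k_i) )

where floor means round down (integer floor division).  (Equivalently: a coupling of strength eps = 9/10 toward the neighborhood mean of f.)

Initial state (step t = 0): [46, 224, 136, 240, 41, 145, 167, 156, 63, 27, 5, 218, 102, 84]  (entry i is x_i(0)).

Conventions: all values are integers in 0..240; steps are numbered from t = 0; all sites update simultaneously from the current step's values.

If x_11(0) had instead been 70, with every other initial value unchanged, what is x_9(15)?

Answer: x_9(15) = 197
Key observation: This trace re-runs the system from the modified initial state.

Derivation:
t=0: [46, 224, 136, 240, 41, 145, 167, 156, 63, 27, 5, 70, 102, 84]
t=1: [131, 104, 96, 66, 93, 148, 107, 151, 206, 166, 169, 189, 136, 142]
t=2: [100, 96, 140, 148, 140, 172, 162, 169, 225, 215, 164, 125, 102, 103]
t=3: [164, 117, 94, 97, 103, 125, 163, 202, 210, 163, 155, 191, 173, 166]
t=4: [170, 192, 168, 121, 166, 191, 162, 168, 217, 206, 211, 224, 222, 172]
t=5: [206, 175, 174, 194, 176, 178, 210, 202, 203, 190, 179, 190, 197, 195]
t=6: [206, 203, 207, 215, 205, 200, 202, 198, 198, 201, 200, 203, 201, 201]
t=7: [191, 188, 188, 190, 189, 190, 194, 194, 194, 195, 194, 194, 192, 191]
t=8: [204, 204, 204, 205, 203, 202, 202, 200, 199, 199, 200, 200, 201, 202]
t=9: [192, 191, 191, 191, 191, 192, 193, 194, 194, 195, 195, 194, 193, 192]
t=10: [202, 202, 202, 202, 202, 201, 201, 200, 199, 199, 199, 200, 200, 201]
t=11: [193, 193, 193, 193, 193, 193, 194, 195, 195, 195, 195, 195, 194, 194]
t=12: [200, 200, 201, 201, 200, 200, 200, 199, 199, 199, 199, 199, 199, 200]
t=13: [195, 194, 194, 194, 194, 195, 195, 195, 195, 196, 196, 195, 195, 195]
t=14: [199, 199, 199, 199, 199, 199, 199, 198, 198, 198, 198, 198, 198, 199]
t=15: [196, 196, 196, 196, 196, 196, 196, 196, 196, 197, 197, 196, 196, 196]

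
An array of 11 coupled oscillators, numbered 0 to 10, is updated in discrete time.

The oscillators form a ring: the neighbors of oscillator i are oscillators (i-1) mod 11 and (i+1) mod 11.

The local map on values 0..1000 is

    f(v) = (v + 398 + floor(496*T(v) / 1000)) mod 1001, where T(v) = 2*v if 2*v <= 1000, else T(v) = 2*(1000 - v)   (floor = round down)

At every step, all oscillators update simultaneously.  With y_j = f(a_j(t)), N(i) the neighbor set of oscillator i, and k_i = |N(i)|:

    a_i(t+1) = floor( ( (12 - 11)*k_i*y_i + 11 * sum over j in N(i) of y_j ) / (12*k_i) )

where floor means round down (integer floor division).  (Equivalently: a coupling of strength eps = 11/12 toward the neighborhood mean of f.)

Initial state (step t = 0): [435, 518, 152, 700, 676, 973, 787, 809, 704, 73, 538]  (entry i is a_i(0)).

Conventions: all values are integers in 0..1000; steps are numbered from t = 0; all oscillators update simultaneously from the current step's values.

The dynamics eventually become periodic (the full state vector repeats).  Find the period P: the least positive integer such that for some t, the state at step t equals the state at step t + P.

Simulating step by step:
t=0: [435, 518, 152, 700, 676, 973, 787, 809, 704, 73, 538]
t=1: [382, 474, 419, 534, 394, 394, 395, 394, 462, 405, 402]
t=2: [259, 206, 355, 221, 278, 181, 181, 244, 202, 252, 181]
t=3: [793, 533, 763, 553, 810, 846, 815, 787, 883, 789, 893]
t=4: [394, 394, 393, 394, 394, 395, 395, 395, 395, 395, 395]
t=5: [181, 180, 180, 180, 181, 182, 183, 183, 183, 183, 182]
t=6: [758, 756, 756, 756, 758, 760, 761, 762, 762, 761, 760]
t=7: [395, 395, 395, 395, 395, 395, 395, 395, 395, 395, 395]
t=8: [183, 183, 183, 183, 183, 183, 183, 183, 183, 183, 183]
t=9: [762, 762, 762, 762, 762, 762, 762, 762, 762, 762, 762]
t=10: [395, 395, 395, 395, 395, 395, 395, 395, 395, 395, 395]

Answer: 3
Key observation: The state at step 7, [395, 395, 395, 395, 395, 395, 395, 395, 395, 395, 395], reappears at step 10 — and no state repeats earlier — so the cycle the system enters has period 3.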